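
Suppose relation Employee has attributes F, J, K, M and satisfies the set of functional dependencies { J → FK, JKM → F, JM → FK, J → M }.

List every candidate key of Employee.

J

Attribute J never appears on the right-hand side of any dependency, so J must belong to every candidate key.
{J}⁺ = {F, J, K, M}, which is all of the schema, so {J} is the only candidate key.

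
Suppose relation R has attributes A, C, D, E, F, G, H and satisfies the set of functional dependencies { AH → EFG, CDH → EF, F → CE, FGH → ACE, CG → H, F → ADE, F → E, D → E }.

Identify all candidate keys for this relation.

{A, H}⁺: AH→EFG adds E, F, G; F→CE adds C; F→ADE adds D → {A, C, D, E, F, G, H}. Minimal: {H}⁺ = {H}; {A}⁺ = {A} — none reach the full schema.
{F, G}⁺: F→CE adds C, E; CG→H adds H; F→ADE adds A, D → {A, C, D, E, F, G, H}. Minimal: {G}⁺ = {G}; {F}⁺ = {A, C, D, E, F} — none reach the full schema.
{F, H}⁺: F→CE adds C, E; F→ADE adds A, D; AH→EFG adds G → {A, C, D, E, F, G, H}. Minimal: {H}⁺ = {H}; {F}⁺ = {A, C, D, E, F} — none reach the full schema.
{A, C, G}⁺: CG→H adds H; AH→EFG adds E, F; F→ADE adds D → {A, C, D, E, F, G, H}. Minimal: {C, G}⁺ = {C, G, H}; {A, G}⁺ = {A, G}; {A, C}⁺ = {A, C} — none reach the full schema.
{C, D, G}⁺: CG→H adds H; D→E adds E; CDH→EF adds F; FGH→ACE adds A → {A, C, D, E, F, G, H}. Minimal: {D, G}⁺ = {D, E, G}; {C, G}⁺ = {C, G, H}; {C, D}⁺ = {C, D, E} — none reach the full schema.
{C, D, H}⁺: CDH→EF adds E, F; F→ADE adds A; AH→EFG adds G → {A, C, D, E, F, G, H}. Minimal: {D, H}⁺ = {D, E, H}; {C, H}⁺ = {C, H}; {C, D}⁺ = {C, D, E} — none reach the full schema.
Any other superkey contains one of these as a subset, so there are no further candidate keys.

(A, H), (F, G), (F, H), (A, C, G), (C, D, G), (C, D, H)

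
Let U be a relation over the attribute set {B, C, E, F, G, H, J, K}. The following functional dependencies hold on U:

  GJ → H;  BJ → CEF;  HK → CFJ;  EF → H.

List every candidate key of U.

{B, G, H, K}, {B, G, J, K}, {B, E, F, G, K}

{B, G, H, K}⁺: HK→CFJ adds C, F, J; BJ→CEF adds E → {B, C, E, F, G, H, J, K}. Minimal: {G, H, K}⁺ = {C, F, G, H, J, K}; {B, H, K}⁺ = {B, C, E, F, H, J, K}; {B, G, K}⁺ = {B, G, K}; … — none reach the full schema.
{B, G, J, K}⁺: GJ→H adds H; BJ→CEF adds C, E, F → {B, C, E, F, G, H, J, K}. Minimal: {G, J, K}⁺ = {C, F, G, H, J, K}; {B, J, K}⁺ = {B, C, E, F, H, J, K}; {B, G, K}⁺ = {B, G, K}; … — none reach the full schema.
{B, E, F, G, K}⁺: EF→H adds H; HK→CFJ adds C, J → {B, C, E, F, G, H, J, K}. Minimal: {E, F, G, K}⁺ = {C, E, F, G, H, J, K}; {B, F, G, K}⁺ = {B, F, G, K}; {B, E, G, K}⁺ = {B, E, G, K}; … — none reach the full schema.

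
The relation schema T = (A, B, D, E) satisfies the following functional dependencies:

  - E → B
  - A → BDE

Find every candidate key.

{A}

Attribute A never appears on the right-hand side of any dependency, so A must belong to every candidate key.
{A}⁺ = {A, B, D, E}, which is all of the schema, so {A} is the only candidate key.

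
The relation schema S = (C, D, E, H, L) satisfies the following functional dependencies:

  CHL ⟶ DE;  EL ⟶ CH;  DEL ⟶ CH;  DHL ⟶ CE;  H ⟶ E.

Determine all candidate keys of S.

Attribute L never appears on the right-hand side of any dependency, so L must belong to every candidate key.
{L}⁺ = {L}, which is not all of the schema, so we must add further attributes.
{E, L}⁺: EL→CH adds C, H; CHL→DE adds D → {C, D, E, H, L}. Minimal: {L}⁺ = {L}; {E}⁺ = {E} — none reach the full schema.
{H, L}⁺: H→E adds E; EL→CH adds C; CHL→DE adds D → {C, D, E, H, L}. Minimal: {L}⁺ = {L}; {H}⁺ = {E, H} — none reach the full schema.

{E, L}, {H, L}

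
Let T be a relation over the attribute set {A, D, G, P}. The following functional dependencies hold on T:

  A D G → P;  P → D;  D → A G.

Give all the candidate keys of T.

{D}; {P}

{D}⁺: D→AG adds A, G; ADG→P adds P → {A, D, G, P}.
{P}⁺: P→D adds D; D→AG adds A, G → {A, D, G, P}.
Any other superkey contains one of these as a subset, so there are no further candidate keys.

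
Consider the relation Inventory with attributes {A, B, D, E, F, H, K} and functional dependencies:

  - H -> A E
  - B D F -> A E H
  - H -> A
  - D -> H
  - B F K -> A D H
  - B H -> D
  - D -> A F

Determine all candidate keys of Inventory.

Attributes B, K never appear on any right-hand side, so every candidate key must contain {B, K}.
{B, K}⁺ = {B, K}, which is not all of the schema, so we must add further attributes.
{B, D, K}⁺: D→H adds H; D→AF adds A, F; H→AE adds E → {A, B, D, E, F, H, K}. Minimal: {D, K}⁺ = {A, D, E, F, H, K}; {B, K}⁺ = {B, K}; {B, D}⁺ = {A, B, D, E, F, H} — none reach the full schema.
{B, F, K}⁺: BFK→ADH adds A, D, H; H→AE adds E → {A, B, D, E, F, H, K}. Minimal: {F, K}⁺ = {F, K}; {B, K}⁺ = {B, K}; {B, F}⁺ = {B, F} — none reach the full schema.
{B, H, K}⁺: H→AE adds A, E; BH→D adds D; D→AF adds F → {A, B, D, E, F, H, K}. Minimal: {H, K}⁺ = {A, E, H, K}; {B, K}⁺ = {B, K}; {B, H}⁺ = {A, B, D, E, F, H} — none reach the full schema.

(B, D, K); (B, F, K); (B, H, K)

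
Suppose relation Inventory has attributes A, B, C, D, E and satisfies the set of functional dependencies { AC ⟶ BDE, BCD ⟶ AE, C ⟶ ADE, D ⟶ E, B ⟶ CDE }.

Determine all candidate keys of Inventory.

{B}⁺: B→CDE adds C, D, E; BCD→AE adds A → {A, B, C, D, E}.
{C}⁺: C→ADE adds A, D, E; AC→BDE adds B → {A, B, C, D, E}.
Any other superkey contains one of these as a subset, so there are no further candidate keys.

(B); (C)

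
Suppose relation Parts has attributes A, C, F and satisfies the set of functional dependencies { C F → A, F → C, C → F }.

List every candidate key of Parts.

{C}⁺: C→F adds F; CF→A adds A → {A, C, F}.
{F}⁺: F→C adds C; CF→A adds A → {A, C, F}.

{C}, {F}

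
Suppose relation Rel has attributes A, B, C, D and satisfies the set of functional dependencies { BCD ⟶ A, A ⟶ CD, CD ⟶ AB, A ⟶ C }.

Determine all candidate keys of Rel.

{A}⁺: A→CD adds C, D; CD→AB adds B → {A, B, C, D}.
{C, D}⁺: CD→AB adds A, B → {A, B, C, D}. Minimal: {D}⁺ = {D}; {C}⁺ = {C} — none reach the full schema.
Any other superkey contains one of these as a subset, so there are no further candidate keys.

(A); (C, D)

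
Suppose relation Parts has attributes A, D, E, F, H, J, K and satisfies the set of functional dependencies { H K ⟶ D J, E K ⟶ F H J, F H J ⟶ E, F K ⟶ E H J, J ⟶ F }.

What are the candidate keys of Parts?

Attributes A, K never appear on any right-hand side, so every candidate key must contain {A, K}.
{A, K}⁺ = {A, K}, which is not all of the schema, so we must add further attributes.
{A, E, K}⁺: EK→FHJ adds F, H, J; HK→DJ adds D → {A, D, E, F, H, J, K}. Minimal: {E, K}⁺ = {D, E, F, H, J, K}; {A, K}⁺ = {A, K}; {A, E}⁺ = {A, E} — none reach the full schema.
{A, F, K}⁺: FK→EHJ adds E, H, J; HK→DJ adds D → {A, D, E, F, H, J, K}. Minimal: {F, K}⁺ = {D, E, F, H, J, K}; {A, K}⁺ = {A, K}; {A, F}⁺ = {A, F} — none reach the full schema.
{A, H, K}⁺: HK→DJ adds D, J; J→F adds F; FHJ→E adds E → {A, D, E, F, H, J, K}. Minimal: {H, K}⁺ = {D, E, F, H, J, K}; {A, K}⁺ = {A, K}; {A, H}⁺ = {A, H} — none reach the full schema.
{A, J, K}⁺: J→F adds F; FK→EHJ adds E, H; HK→DJ adds D → {A, D, E, F, H, J, K}. Minimal: {J, K}⁺ = {D, E, F, H, J, K}; {A, K}⁺ = {A, K}; {A, J}⁺ = {A, F, J} — none reach the full schema.

{A, E, K}, {A, F, K}, {A, H, K}, {A, J, K}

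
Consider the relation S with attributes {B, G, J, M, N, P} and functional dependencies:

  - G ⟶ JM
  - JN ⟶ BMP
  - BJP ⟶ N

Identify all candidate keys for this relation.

GN; BGP

Attribute G never appears on the right-hand side of any dependency, so G must belong to every candidate key.
{G}⁺ = {G, J, M}, which is not all of the schema, so we must add further attributes.
{G, N}⁺: G→JM adds J, M; JN→BMP adds B, P → {B, G, J, M, N, P}. Minimal: {N}⁺ = {N}; {G}⁺ = {G, J, M} — none reach the full schema.
{B, G, P}⁺: G→JM adds J, M; BJP→N adds N → {B, G, J, M, N, P}. Minimal: {G, P}⁺ = {G, J, M, P}; {B, P}⁺ = {B, P}; {B, G}⁺ = {B, G, J, M} — none reach the full schema.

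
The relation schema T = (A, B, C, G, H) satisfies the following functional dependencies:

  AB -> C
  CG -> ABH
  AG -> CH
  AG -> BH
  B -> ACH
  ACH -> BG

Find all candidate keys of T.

{B}; {A, G}; {C, G}; {A, C, H}

{B}⁺: B→ACH adds A, C, H; ACH→BG adds G → {A, B, C, G, H}.
{A, G}⁺: AG→CH adds C, H; AG→BH adds B → {A, B, C, G, H}. Minimal: {G}⁺ = {G}; {A}⁺ = {A} — none reach the full schema.
{C, G}⁺: CG→ABH adds A, B, H → {A, B, C, G, H}. Minimal: {G}⁺ = {G}; {C}⁺ = {C} — none reach the full schema.
{A, C, H}⁺: ACH→BG adds B, G → {A, B, C, G, H}. Minimal: {C, H}⁺ = {C, H}; {A, H}⁺ = {A, H}; {A, C}⁺ = {A, C} — none reach the full schema.
Any other superkey contains one of these as a subset, so there are no further candidate keys.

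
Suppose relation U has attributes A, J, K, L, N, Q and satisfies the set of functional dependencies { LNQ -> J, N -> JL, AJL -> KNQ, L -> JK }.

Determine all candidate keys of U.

{A, L}, {A, N}

Attribute A never appears on the right-hand side of any dependency, so A must belong to every candidate key.
{A}⁺ = {A}, which is not all of the schema, so we must add further attributes.
{A, L}⁺: L→JK adds J, K; AJL→KNQ adds N, Q → {A, J, K, L, N, Q}.
{A, N}⁺: N→JL adds J, L; AJL→KNQ adds K, Q → {A, J, K, L, N, Q}.
Any other superkey contains one of these as a subset, so there are no further candidate keys.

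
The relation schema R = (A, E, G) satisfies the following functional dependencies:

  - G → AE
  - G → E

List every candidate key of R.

{G}

{G}⁺: G→AE adds A, E → {A, E, G}.
No other minimal superkey exists.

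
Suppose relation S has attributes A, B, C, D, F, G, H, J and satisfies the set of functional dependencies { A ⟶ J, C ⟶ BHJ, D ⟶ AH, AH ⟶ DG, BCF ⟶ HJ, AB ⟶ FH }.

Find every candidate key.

(A, C); (C, D)

Attribute C never appears on the right-hand side of any dependency, so C must belong to every candidate key.
{C}⁺ = {B, C, H, J}, which is not all of the schema, so we must add further attributes.
{A, C}⁺: A→J adds J; C→BHJ adds B, H; AH→DG adds D, G; AB→FH adds F → {A, B, C, D, F, G, H, J}. Minimal: {C}⁺ = {B, C, H, J}; {A}⁺ = {A, J} — none reach the full schema.
{C, D}⁺: C→BHJ adds B, H, J; D→AH adds A; AH→DG adds G; AB→FH adds F → {A, B, C, D, F, G, H, J}. Minimal: {D}⁺ = {A, D, G, H, J}; {C}⁺ = {B, C, H, J} — none reach the full schema.
Any other superkey contains one of these as a subset, so there are no further candidate keys.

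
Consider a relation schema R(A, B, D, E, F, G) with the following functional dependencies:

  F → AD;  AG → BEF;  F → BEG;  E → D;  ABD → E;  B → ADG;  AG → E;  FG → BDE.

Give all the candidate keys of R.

(B); (F); (A, G)

{B}⁺: B→ADG adds A, D, G; AG→E adds E; AG→BEF adds F → {A, B, D, E, F, G}.
{F}⁺: F→AD adds A, D; F→BEG adds B, E, G → {A, B, D, E, F, G}.
{A, G}⁺: AG→BEF adds B, E, F; E→D adds D → {A, B, D, E, F, G}. Minimal: {G}⁺ = {G}; {A}⁺ = {A} — none reach the full schema.
Any other superkey contains one of these as a subset, so there are no further candidate keys.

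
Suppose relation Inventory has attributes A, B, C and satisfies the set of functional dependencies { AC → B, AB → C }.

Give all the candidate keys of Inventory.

{A, B}, {A, C}

Attribute A never appears on the right-hand side of any dependency, so A must belong to every candidate key.
{A}⁺ = {A}, which is not all of the schema, so we must add further attributes.
{A, B}⁺: AB→C adds C → {A, B, C}. Minimal: {B}⁺ = {B}; {A}⁺ = {A} — none reach the full schema.
{A, C}⁺: AC→B adds B → {A, B, C}. Minimal: {C}⁺ = {C}; {A}⁺ = {A} — none reach the full schema.
Any other superkey contains one of these as a subset, so there are no further candidate keys.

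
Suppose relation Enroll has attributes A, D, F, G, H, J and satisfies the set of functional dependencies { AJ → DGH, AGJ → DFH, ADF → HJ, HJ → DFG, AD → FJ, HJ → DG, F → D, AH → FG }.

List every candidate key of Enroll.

{A, D}⁺: AD→FJ adds F, J; AJ→DGH adds G, H → {A, D, F, G, H, J}. Minimal: {D}⁺ = {D}; {A}⁺ = {A} — none reach the full schema.
{A, F}⁺: F→D adds D; ADF→HJ adds H, J; HJ→DFG adds G → {A, D, F, G, H, J}. Minimal: {F}⁺ = {D, F}; {A}⁺ = {A} — none reach the full schema.
{A, H}⁺: AH→FG adds F, G; F→D adds D; ADF→HJ adds J → {A, D, F, G, H, J}. Minimal: {H}⁺ = {H}; {A}⁺ = {A} — none reach the full schema.
{A, J}⁺: AJ→DGH adds D, G, H; AGJ→DFH adds F → {A, D, F, G, H, J}. Minimal: {J}⁺ = {J}; {A}⁺ = {A} — none reach the full schema.

{A, D}, {A, F}, {A, H}, {A, J}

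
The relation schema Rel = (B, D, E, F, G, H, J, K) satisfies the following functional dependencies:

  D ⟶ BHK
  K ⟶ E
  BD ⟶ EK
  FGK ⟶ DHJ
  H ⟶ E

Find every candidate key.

Attributes F, G never appear on any right-hand side, so every candidate key must contain {F, G}.
{F, G}⁺ = {F, G}, which is not all of the schema, so we must add further attributes.
{D, F, G}⁺: D→BHK adds B, H, K; K→E adds E; FGK→DHJ adds J → {B, D, E, F, G, H, J, K}. Minimal: {F, G}⁺ = {F, G}; {D, G}⁺ = {B, D, E, G, H, K}; {D, F}⁺ = {B, D, E, F, H, K} — none reach the full schema.
{F, G, K}⁺: K→E adds E; FGK→DHJ adds D, H, J; D→BHK adds B → {B, D, E, F, G, H, J, K}. Minimal: {G, K}⁺ = {E, G, K}; {F, K}⁺ = {E, F, K}; {F, G}⁺ = {F, G} — none reach the full schema.

{D, F, G}, {F, G, K}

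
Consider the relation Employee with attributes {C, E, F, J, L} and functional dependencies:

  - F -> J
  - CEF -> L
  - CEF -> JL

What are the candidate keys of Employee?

{C, E, F}

Attributes C, E, F never appear on any right-hand side, so every candidate key must contain {C, E, F}.
{C, E, F}⁺ = {C, E, F, J, L}, which is all of the schema, so {C, E, F} is the only candidate key.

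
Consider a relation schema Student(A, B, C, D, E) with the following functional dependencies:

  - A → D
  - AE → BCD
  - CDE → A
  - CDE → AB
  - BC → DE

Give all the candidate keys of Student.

{A, E}⁺: A→D adds D; AE→BCD adds B, C → {A, B, C, D, E}. Minimal: {E}⁺ = {E}; {A}⁺ = {A, D} — none reach the full schema.
{B, C}⁺: BC→DE adds D, E; CDE→A adds A → {A, B, C, D, E}. Minimal: {C}⁺ = {C}; {B}⁺ = {B} — none reach the full schema.
{C, D, E}⁺: CDE→A adds A; CDE→AB adds B → {A, B, C, D, E}. Minimal: {D, E}⁺ = {D, E}; {C, E}⁺ = {C, E}; {C, D}⁺ = {C, D} — none reach the full schema.

(A, E), (B, C), (C, D, E)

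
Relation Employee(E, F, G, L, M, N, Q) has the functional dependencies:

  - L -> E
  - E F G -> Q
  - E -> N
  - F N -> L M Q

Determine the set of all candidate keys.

(E, F, G), (F, G, L), (F, G, N)

Attributes F, G never appear on any right-hand side, so every candidate key must contain {F, G}.
{F, G}⁺ = {F, G}, which is not all of the schema, so we must add further attributes.
{E, F, G}⁺: EFG→Q adds Q; E→N adds N; FN→LMQ adds L, M → {E, F, G, L, M, N, Q}. Minimal: {F, G}⁺ = {F, G}; {E, G}⁺ = {E, G, N}; {E, F}⁺ = {E, F, L, M, N, Q} — none reach the full schema.
{F, G, L}⁺: L→E adds E; EFG→Q adds Q; E→N adds N; FN→LMQ adds M → {E, F, G, L, M, N, Q}. Minimal: {G, L}⁺ = {E, G, L, N}; {F, L}⁺ = {E, F, L, M, N, Q}; {F, G}⁺ = {F, G} — none reach the full schema.
{F, G, N}⁺: FN→LMQ adds L, M, Q; L→E adds E → {E, F, G, L, M, N, Q}. Minimal: {G, N}⁺ = {G, N}; {F, N}⁺ = {E, F, L, M, N, Q}; {F, G}⁺ = {F, G} — none reach the full schema.
Any other superkey contains one of these as a subset, so there are no further candidate keys.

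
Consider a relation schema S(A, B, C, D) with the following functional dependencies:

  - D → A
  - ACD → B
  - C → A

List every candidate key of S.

Attributes C, D never appear on any right-hand side, so every candidate key must contain {C, D}.
{C, D}⁺ = {A, B, C, D}, which is all of the schema, so {C, D} is the only candidate key.

(C, D)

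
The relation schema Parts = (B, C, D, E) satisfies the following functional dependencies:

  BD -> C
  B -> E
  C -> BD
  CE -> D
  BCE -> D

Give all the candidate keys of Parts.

C, BD

{C}⁺: C→BD adds B, D; B→E adds E → {B, C, D, E}.
{B, D}⁺: BD→C adds C; B→E adds E → {B, C, D, E}. Minimal: {D}⁺ = {D}; {B}⁺ = {B, E} — none reach the full schema.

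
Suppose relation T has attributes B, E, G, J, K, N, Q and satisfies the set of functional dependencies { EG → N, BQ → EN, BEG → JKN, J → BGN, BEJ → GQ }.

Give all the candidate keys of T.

{E, J}⁺: J→BGN adds B, G, N; BEJ→GQ adds Q; BEG→JKN adds K → {B, E, G, J, K, N, Q}. Minimal: {J}⁺ = {B, G, J, N}; {E}⁺ = {E} — none reach the full schema.
{J, Q}⁺: J→BGN adds B, G, N; BQ→EN adds E; BEG→JKN adds K → {B, E, G, J, K, N, Q}. Minimal: {Q}⁺ = {Q}; {J}⁺ = {B, G, J, N} — none reach the full schema.
{B, E, G}⁺: EG→N adds N; BEG→JKN adds J, K; BEJ→GQ adds Q → {B, E, G, J, K, N, Q}. Minimal: {E, G}⁺ = {E, G, N}; {B, G}⁺ = {B, G}; {B, E}⁺ = {B, E} — none reach the full schema.
{B, G, Q}⁺: BQ→EN adds E, N; BEG→JKN adds J, K → {B, E, G, J, K, N, Q}. Minimal: {G, Q}⁺ = {G, Q}; {B, Q}⁺ = {B, E, N, Q}; {B, G}⁺ = {B, G} — none reach the full schema.

{E, J}, {J, Q}, {B, E, G}, {B, G, Q}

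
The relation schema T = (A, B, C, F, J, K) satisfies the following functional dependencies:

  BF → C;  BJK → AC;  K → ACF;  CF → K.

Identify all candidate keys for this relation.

(B, F, J), (B, J, K)

Attributes B, J never appear on any right-hand side, so every candidate key must contain {B, J}.
{B, J}⁺ = {B, J}, which is not all of the schema, so we must add further attributes.
{B, F, J}⁺: BF→C adds C; CF→K adds K; BJK→AC adds A → {A, B, C, F, J, K}. Minimal: {F, J}⁺ = {F, J}; {B, J}⁺ = {B, J}; {B, F}⁺ = {A, B, C, F, K} — none reach the full schema.
{B, J, K}⁺: BJK→AC adds A, C; K→ACF adds F → {A, B, C, F, J, K}. Minimal: {J, K}⁺ = {A, C, F, J, K}; {B, K}⁺ = {A, B, C, F, K}; {B, J}⁺ = {B, J} — none reach the full schema.
Any other superkey contains one of these as a subset, so there are no further candidate keys.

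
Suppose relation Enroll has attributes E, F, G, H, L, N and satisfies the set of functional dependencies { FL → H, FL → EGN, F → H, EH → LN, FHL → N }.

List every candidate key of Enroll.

Attribute F never appears on the right-hand side of any dependency, so F must belong to every candidate key.
{F}⁺ = {F, H}, which is not all of the schema, so we must add further attributes.
{E, F}⁺: F→H adds H; EH→LN adds L, N; FL→EGN adds G → {E, F, G, H, L, N}.
{F, L}⁺: FL→H adds H; FL→EGN adds E, G, N → {E, F, G, H, L, N}.

(E, F), (F, L)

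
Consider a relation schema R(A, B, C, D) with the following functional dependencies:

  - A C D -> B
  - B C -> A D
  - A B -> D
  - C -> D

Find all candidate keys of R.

(A, C), (B, C)

Attribute C never appears on the right-hand side of any dependency, so C must belong to every candidate key.
{C}⁺ = {C, D}, which is not all of the schema, so we must add further attributes.
{A, C}⁺: C→D adds D; ACD→B adds B → {A, B, C, D}.
{B, C}⁺: BC→AD adds A, D → {A, B, C, D}.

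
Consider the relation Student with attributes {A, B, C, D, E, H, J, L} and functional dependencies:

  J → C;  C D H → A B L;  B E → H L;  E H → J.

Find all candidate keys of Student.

Attributes D, E never appear on any right-hand side, so every candidate key must contain {D, E}.
{D, E}⁺ = {D, E}, which is not all of the schema, so we must add further attributes.
{B, D, E}⁺: BE→HL adds H, L; EH→J adds J; J→C adds C; CDH→ABL adds A → {A, B, C, D, E, H, J, L}. Minimal: {D, E}⁺ = {D, E}; {B, E}⁺ = {B, C, E, H, J, L}; {B, D}⁺ = {B, D} — none reach the full schema.
{D, E, H}⁺: EH→J adds J; J→C adds C; CDH→ABL adds A, B, L → {A, B, C, D, E, H, J, L}. Minimal: {E, H}⁺ = {C, E, H, J}; {D, H}⁺ = {D, H}; {D, E}⁺ = {D, E} — none reach the full schema.

{B, D, E}, {D, E, H}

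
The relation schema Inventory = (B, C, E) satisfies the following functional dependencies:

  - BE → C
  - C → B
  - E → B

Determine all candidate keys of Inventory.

{E}

Attribute E never appears on the right-hand side of any dependency, so E must belong to every candidate key.
{E}⁺ = {B, C, E}, which is all of the schema, so {E} is the only candidate key.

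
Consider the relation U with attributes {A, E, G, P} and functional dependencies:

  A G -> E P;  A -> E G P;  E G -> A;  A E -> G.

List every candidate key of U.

(A); (E, G)

{A}⁺: A→EGP adds E, G, P → {A, E, G, P}.
{E, G}⁺: EG→A adds A; AG→EP adds P → {A, E, G, P}. Minimal: {G}⁺ = {G}; {E}⁺ = {E} — none reach the full schema.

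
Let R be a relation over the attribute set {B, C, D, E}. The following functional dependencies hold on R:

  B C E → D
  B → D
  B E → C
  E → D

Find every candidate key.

Attributes B, E never appear on any right-hand side, so every candidate key must contain {B, E}.
{B, E}⁺ = {B, C, D, E}, which is all of the schema, so {B, E} is the only candidate key.

{B, E}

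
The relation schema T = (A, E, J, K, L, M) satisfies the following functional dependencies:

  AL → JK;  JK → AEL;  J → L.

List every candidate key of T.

{A, J, M}, {A, L, M}, {J, K, M}

Attribute M never appears on the right-hand side of any dependency, so M must belong to every candidate key.
{M}⁺ = {M}, which is not all of the schema, so we must add further attributes.
{A, J, M}⁺: J→L adds L; AL→JK adds K; JK→AEL adds E → {A, E, J, K, L, M}. Minimal: {J, M}⁺ = {J, L, M}; {A, M}⁺ = {A, M}; {A, J}⁺ = {A, E, J, K, L} — none reach the full schema.
{A, L, M}⁺: AL→JK adds J, K; JK→AEL adds E → {A, E, J, K, L, M}. Minimal: {L, M}⁺ = {L, M}; {A, M}⁺ = {A, M}; {A, L}⁺ = {A, E, J, K, L} — none reach the full schema.
{J, K, M}⁺: JK→AEL adds A, E, L → {A, E, J, K, L, M}. Minimal: {K, M}⁺ = {K, M}; {J, M}⁺ = {J, L, M}; {J, K}⁺ = {A, E, J, K, L} — none reach the full schema.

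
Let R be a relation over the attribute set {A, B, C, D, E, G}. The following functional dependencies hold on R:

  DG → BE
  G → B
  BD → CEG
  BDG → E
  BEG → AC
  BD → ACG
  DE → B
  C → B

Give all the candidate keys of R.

Attribute D never appears on the right-hand side of any dependency, so D must belong to every candidate key.
{D}⁺ = {D}, which is not all of the schema, so we must add further attributes.
{B, D}⁺: BD→CEG adds C, E, G; BEG→AC adds A → {A, B, C, D, E, G}.
{C, D}⁺: C→B adds B; BD→CEG adds E, G; BEG→AC adds A → {A, B, C, D, E, G}.
{D, E}⁺: DE→B adds B; BD→CEG adds C, G; BEG→AC adds A → {A, B, C, D, E, G}.
{D, G}⁺: DG→BE adds B, E; BD→CEG adds C; BEG→AC adds A → {A, B, C, D, E, G}.

BD; CD; DE; DG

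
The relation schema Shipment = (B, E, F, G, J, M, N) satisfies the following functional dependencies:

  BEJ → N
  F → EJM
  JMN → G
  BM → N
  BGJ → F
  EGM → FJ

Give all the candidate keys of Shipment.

BF, BGJ, BJM, BEGM

Attribute B never appears on the right-hand side of any dependency, so B must belong to every candidate key.
{B}⁺ = {B}, which is not all of the schema, so we must add further attributes.
{B, F}⁺: F→EJM adds E, J, M; BM→N adds N; JMN→G adds G → {B, E, F, G, J, M, N}. Minimal: {F}⁺ = {E, F, J, M}; {B}⁺ = {B} — none reach the full schema.
{B, G, J}⁺: BGJ→F adds F; F→EJM adds E, M; BM→N adds N → {B, E, F, G, J, M, N}. Minimal: {G, J}⁺ = {G, J}; {B, J}⁺ = {B, J}; {B, G}⁺ = {B, G} — none reach the full schema.
{B, J, M}⁺: BM→N adds N; JMN→G adds G; BGJ→F adds F; F→EJM adds E → {B, E, F, G, J, M, N}. Minimal: {J, M}⁺ = {J, M}; {B, M}⁺ = {B, M, N}; {B, J}⁺ = {B, J} — none reach the full schema.
{B, E, G, M}⁺: BM→N adds N; EGM→FJ adds F, J → {B, E, F, G, J, M, N}. Minimal: {E, G, M}⁺ = {E, F, G, J, M}; {B, G, M}⁺ = {B, G, M, N}; {B, E, M}⁺ = {B, E, M, N}; … — none reach the full schema.
Any other superkey contains one of these as a subset, so there are no further candidate keys.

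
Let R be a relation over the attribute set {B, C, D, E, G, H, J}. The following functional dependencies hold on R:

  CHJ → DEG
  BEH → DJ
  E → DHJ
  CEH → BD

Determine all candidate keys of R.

{C, E}, {C, H, J}

Attribute C never appears on the right-hand side of any dependency, so C must belong to every candidate key.
{C}⁺ = {C}, which is not all of the schema, so we must add further attributes.
{C, E}⁺: E→DHJ adds D, H, J; CEH→BD adds B; CHJ→DEG adds G → {B, C, D, E, G, H, J}. Minimal: {E}⁺ = {D, E, H, J}; {C}⁺ = {C} — none reach the full schema.
{C, H, J}⁺: CHJ→DEG adds D, E, G; CEH→BD adds B → {B, C, D, E, G, H, J}. Minimal: {H, J}⁺ = {H, J}; {C, J}⁺ = {C, J}; {C, H}⁺ = {C, H} — none reach the full schema.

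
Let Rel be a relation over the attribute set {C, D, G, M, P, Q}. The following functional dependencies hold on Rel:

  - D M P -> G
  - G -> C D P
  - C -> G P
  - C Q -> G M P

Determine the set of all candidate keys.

Attribute Q never appears on the right-hand side of any dependency, so Q must belong to every candidate key.
{Q}⁺ = {Q}, which is not all of the schema, so we must add further attributes.
{C, Q}⁺: C→GP adds G, P; CQ→GMP adds M; G→CDP adds D → {C, D, G, M, P, Q}. Minimal: {Q}⁺ = {Q}; {C}⁺ = {C, D, G, P} — none reach the full schema.
{G, Q}⁺: G→CDP adds C, D, P; CQ→GMP adds M → {C, D, G, M, P, Q}. Minimal: {Q}⁺ = {Q}; {G}⁺ = {C, D, G, P} — none reach the full schema.
{D, M, P, Q}⁺: DMP→G adds G; G→CDP adds C → {C, D, G, M, P, Q}. Minimal: {M, P, Q}⁺ = {M, P, Q}; {D, P, Q}⁺ = {D, P, Q}; {D, M, Q}⁺ = {D, M, Q}; … — none reach the full schema.
Any other superkey contains one of these as a subset, so there are no further candidate keys.

{C, Q}, {G, Q}, {D, M, P, Q}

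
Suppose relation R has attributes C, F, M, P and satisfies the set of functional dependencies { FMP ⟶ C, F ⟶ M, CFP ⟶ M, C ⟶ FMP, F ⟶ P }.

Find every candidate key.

{C}; {F}

{C}⁺: C→FMP adds F, M, P → {C, F, M, P}.
{F}⁺: F→M adds M; F→P adds P; FMP→C adds C → {C, F, M, P}.
Any other superkey contains one of these as a subset, so there are no further candidate keys.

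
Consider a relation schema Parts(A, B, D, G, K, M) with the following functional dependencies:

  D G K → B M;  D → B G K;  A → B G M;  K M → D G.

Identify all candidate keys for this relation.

AD, AK

Attribute A never appears on the right-hand side of any dependency, so A must belong to every candidate key.
{A}⁺ = {A, B, G, M}, which is not all of the schema, so we must add further attributes.
{A, D}⁺: D→BGK adds B, G, K; A→BGM adds M → {A, B, D, G, K, M}. Minimal: {D}⁺ = {B, D, G, K, M}; {A}⁺ = {A, B, G, M} — none reach the full schema.
{A, K}⁺: A→BGM adds B, G, M; KM→DG adds D → {A, B, D, G, K, M}. Minimal: {K}⁺ = {K}; {A}⁺ = {A, B, G, M} — none reach the full schema.
Any other superkey contains one of these as a subset, so there are no further candidate keys.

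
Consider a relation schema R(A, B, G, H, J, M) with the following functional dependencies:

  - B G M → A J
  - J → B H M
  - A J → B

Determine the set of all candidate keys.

(G, J), (B, G, M)

Attribute G never appears on the right-hand side of any dependency, so G must belong to every candidate key.
{G}⁺ = {G}, which is not all of the schema, so we must add further attributes.
{G, J}⁺: J→BHM adds B, H, M; BGM→AJ adds A → {A, B, G, H, J, M}. Minimal: {J}⁺ = {B, H, J, M}; {G}⁺ = {G} — none reach the full schema.
{B, G, M}⁺: BGM→AJ adds A, J; J→BHM adds H → {A, B, G, H, J, M}. Minimal: {G, M}⁺ = {G, M}; {B, M}⁺ = {B, M}; {B, G}⁺ = {B, G} — none reach the full schema.
Any other superkey contains one of these as a subset, so there are no further candidate keys.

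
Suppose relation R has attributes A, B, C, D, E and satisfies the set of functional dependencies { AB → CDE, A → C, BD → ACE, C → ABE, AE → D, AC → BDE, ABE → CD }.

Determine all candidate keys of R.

{A}⁺: A→C adds C; C→ABE adds B, E; AE→D adds D → {A, B, C, D, E}.
{C}⁺: C→ABE adds A, B, E; AE→D adds D → {A, B, C, D, E}.
{B, D}⁺: BD→ACE adds A, C, E → {A, B, C, D, E}. Minimal: {D}⁺ = {D}; {B}⁺ = {B} — none reach the full schema.
Any other superkey contains one of these as a subset, so there are no further candidate keys.

{A}; {C}; {B, D}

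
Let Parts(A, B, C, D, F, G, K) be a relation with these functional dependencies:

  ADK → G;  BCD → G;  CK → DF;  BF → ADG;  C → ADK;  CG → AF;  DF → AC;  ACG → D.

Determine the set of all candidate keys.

BC, BF

Attribute B never appears on the right-hand side of any dependency, so B must belong to every candidate key.
{B}⁺ = {B}, which is not all of the schema, so we must add further attributes.
{B, C}⁺: C→ADK adds A, D, K; ADK→G adds G; CK→DF adds F → {A, B, C, D, F, G, K}. Minimal: {C}⁺ = {A, C, D, F, G, K}; {B}⁺ = {B} — none reach the full schema.
{B, F}⁺: BF→ADG adds A, D, G; DF→AC adds C; C→ADK adds K → {A, B, C, D, F, G, K}. Minimal: {F}⁺ = {F}; {B}⁺ = {B} — none reach the full schema.
Any other superkey contains one of these as a subset, so there are no further candidate keys.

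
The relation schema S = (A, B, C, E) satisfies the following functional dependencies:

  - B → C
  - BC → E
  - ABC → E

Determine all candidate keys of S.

Attributes A, B never appear on any right-hand side, so every candidate key must contain {A, B}.
{A, B}⁺ = {A, B, C, E}, which is all of the schema, so {A, B} is the only candidate key.

(A, B)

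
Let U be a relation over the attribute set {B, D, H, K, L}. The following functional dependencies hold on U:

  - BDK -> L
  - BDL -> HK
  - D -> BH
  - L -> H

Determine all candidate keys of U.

{D, K}, {D, L}

{D, K}⁺: D→BH adds B, H; BDK→L adds L → {B, D, H, K, L}.
{D, L}⁺: D→BH adds B, H; BDL→HK adds K → {B, D, H, K, L}.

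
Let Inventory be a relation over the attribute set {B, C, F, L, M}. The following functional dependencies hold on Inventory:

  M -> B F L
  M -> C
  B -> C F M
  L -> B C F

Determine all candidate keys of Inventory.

{B}⁺: B→CFM adds C, F, M; M→BFL adds L → {B, C, F, L, M}.
{L}⁺: L→BCF adds B, C, F; B→CFM adds M → {B, C, F, L, M}.
{M}⁺: M→BFL adds B, F, L; M→C adds C → {B, C, F, L, M}.
Any other superkey contains one of these as a subset, so there are no further candidate keys.

{B}, {L}, {M}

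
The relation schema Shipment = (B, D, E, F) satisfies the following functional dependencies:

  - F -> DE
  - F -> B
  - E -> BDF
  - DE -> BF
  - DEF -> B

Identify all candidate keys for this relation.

{E}⁺: E→BDF adds B, D, F → {B, D, E, F}.
{F}⁺: F→DE adds D, E; F→B adds B → {B, D, E, F}.
Any other superkey contains one of these as a subset, so there are no further candidate keys.

{E}, {F}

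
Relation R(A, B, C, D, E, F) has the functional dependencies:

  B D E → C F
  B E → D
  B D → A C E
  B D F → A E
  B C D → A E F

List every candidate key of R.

{B, D}⁺: BD→ACE adds A, C, E; BCD→AEF adds F → {A, B, C, D, E, F}. Minimal: {D}⁺ = {D}; {B}⁺ = {B} — none reach the full schema.
{B, E}⁺: BE→D adds D; BD→ACE adds A, C; BCD→AEF adds F → {A, B, C, D, E, F}. Minimal: {E}⁺ = {E}; {B}⁺ = {B} — none reach the full schema.
Any other superkey contains one of these as a subset, so there are no further candidate keys.

(B, D); (B, E)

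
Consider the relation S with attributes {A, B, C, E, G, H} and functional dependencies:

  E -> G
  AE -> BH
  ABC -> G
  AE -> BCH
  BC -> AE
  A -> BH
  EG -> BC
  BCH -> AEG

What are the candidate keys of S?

{E}⁺: E→G adds G; EG→BC adds B, C; BC→AE adds A; A→BH adds H → {A, B, C, E, G, H}.
{A, C}⁺: A→BH adds B, H; BCH→AEG adds E, G → {A, B, C, E, G, H}. Minimal: {C}⁺ = {C}; {A}⁺ = {A, B, H} — none reach the full schema.
{B, C}⁺: BC→AE adds A, E; A→BH adds H; BCH→AEG adds G → {A, B, C, E, G, H}. Minimal: {C}⁺ = {C}; {B}⁺ = {B} — none reach the full schema.
Any other superkey contains one of these as a subset, so there are no further candidate keys.

E, AC, BC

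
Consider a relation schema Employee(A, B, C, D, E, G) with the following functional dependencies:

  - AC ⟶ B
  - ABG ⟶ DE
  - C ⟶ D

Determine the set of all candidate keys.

{A, C, G}

{A, C, G}⁺: AC→B adds B; ABG→DE adds D, E → {A, B, C, D, E, G}. Minimal: {C, G}⁺ = {C, D, G}; {A, G}⁺ = {A, G}; {A, C}⁺ = {A, B, C, D} — none reach the full schema.
No other minimal superkey exists.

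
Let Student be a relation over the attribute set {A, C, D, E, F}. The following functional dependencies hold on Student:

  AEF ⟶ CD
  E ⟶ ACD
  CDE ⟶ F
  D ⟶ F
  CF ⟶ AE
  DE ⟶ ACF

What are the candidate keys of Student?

E, CD, CF

{E}⁺: E→ACD adds A, C, D; CDE→F adds F → {A, C, D, E, F}.
{C, D}⁺: D→F adds F; CF→AE adds A, E → {A, C, D, E, F}.
{C, F}⁺: CF→AE adds A, E; AEF→CD adds D → {A, C, D, E, F}.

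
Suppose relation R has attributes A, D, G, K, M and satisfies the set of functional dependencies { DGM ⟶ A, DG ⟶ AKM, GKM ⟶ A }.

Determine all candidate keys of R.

DG

Attributes D, G never appear on any right-hand side, so every candidate key must contain {D, G}.
{D, G}⁺ = {A, D, G, K, M}, which is all of the schema, so {D, G} is the only candidate key.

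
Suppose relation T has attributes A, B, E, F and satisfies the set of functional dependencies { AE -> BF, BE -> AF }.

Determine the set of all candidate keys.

(A, E), (B, E)

Attribute E never appears on the right-hand side of any dependency, so E must belong to every candidate key.
{E}⁺ = {E}, which is not all of the schema, so we must add further attributes.
{A, E}⁺: AE→BF adds B, F → {A, B, E, F}.
{B, E}⁺: BE→AF adds A, F → {A, B, E, F}.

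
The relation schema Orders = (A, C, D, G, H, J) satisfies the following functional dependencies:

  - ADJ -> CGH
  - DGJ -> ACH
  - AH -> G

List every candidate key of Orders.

ADJ; DGJ

Attributes D, J never appear on any right-hand side, so every candidate key must contain {D, J}.
{D, J}⁺ = {D, J}, which is not all of the schema, so we must add further attributes.
{A, D, J}⁺: ADJ→CGH adds C, G, H → {A, C, D, G, H, J}. Minimal: {D, J}⁺ = {D, J}; {A, J}⁺ = {A, J}; {A, D}⁺ = {A, D} — none reach the full schema.
{D, G, J}⁺: DGJ→ACH adds A, C, H → {A, C, D, G, H, J}. Minimal: {G, J}⁺ = {G, J}; {D, J}⁺ = {D, J}; {D, G}⁺ = {D, G} — none reach the full schema.
Any other superkey contains one of these as a subset, so there are no further candidate keys.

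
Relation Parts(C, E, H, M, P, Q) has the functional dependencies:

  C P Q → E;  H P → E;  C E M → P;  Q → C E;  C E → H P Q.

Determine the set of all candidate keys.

Attribute M never appears on the right-hand side of any dependency, so M must belong to every candidate key.
{M}⁺ = {M}, which is not all of the schema, so we must add further attributes.
{M, Q}⁺: Q→CE adds C, E; CE→HPQ adds H, P → {C, E, H, M, P, Q}.
{C, E, M}⁺: CEM→P adds P; CE→HPQ adds H, Q → {C, E, H, M, P, Q}.
{C, H, M, P}⁺: HP→E adds E; CE→HPQ adds Q → {C, E, H, M, P, Q}.
Any other superkey contains one of these as a subset, so there are no further candidate keys.

{M, Q}, {C, E, M}, {C, H, M, P}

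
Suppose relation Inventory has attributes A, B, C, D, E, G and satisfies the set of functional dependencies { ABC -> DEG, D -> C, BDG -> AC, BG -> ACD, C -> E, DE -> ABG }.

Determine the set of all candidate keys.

{D}, {B, G}, {A, B, C}

{D}⁺: D→C adds C; C→E adds E; DE→ABG adds A, B, G → {A, B, C, D, E, G}.
{B, G}⁺: BG→ACD adds A, C, D; C→E adds E → {A, B, C, D, E, G}. Minimal: {G}⁺ = {G}; {B}⁺ = {B} — none reach the full schema.
{A, B, C}⁺: ABC→DEG adds D, E, G → {A, B, C, D, E, G}. Minimal: {B, C}⁺ = {B, C, E}; {A, C}⁺ = {A, C, E}; {A, B}⁺ = {A, B} — none reach the full schema.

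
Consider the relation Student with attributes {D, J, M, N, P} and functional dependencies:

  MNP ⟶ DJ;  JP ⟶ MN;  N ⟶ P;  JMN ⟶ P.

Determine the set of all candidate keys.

{J, N}, {J, P}, {M, N}

{J, N}⁺: N→P adds P; JP→MN adds M; MNP→DJ adds D → {D, J, M, N, P}. Minimal: {N}⁺ = {N, P}; {J}⁺ = {J} — none reach the full schema.
{J, P}⁺: JP→MN adds M, N; MNP→DJ adds D → {D, J, M, N, P}. Minimal: {P}⁺ = {P}; {J}⁺ = {J} — none reach the full schema.
{M, N}⁺: N→P adds P; MNP→DJ adds D, J → {D, J, M, N, P}. Minimal: {N}⁺ = {N, P}; {M}⁺ = {M} — none reach the full schema.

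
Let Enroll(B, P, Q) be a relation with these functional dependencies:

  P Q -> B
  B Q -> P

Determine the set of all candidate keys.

BQ, PQ

Attribute Q never appears on the right-hand side of any dependency, so Q must belong to every candidate key.
{Q}⁺ = {Q}, which is not all of the schema, so we must add further attributes.
{B, Q}⁺: BQ→P adds P → {B, P, Q}. Minimal: {Q}⁺ = {Q}; {B}⁺ = {B} — none reach the full schema.
{P, Q}⁺: PQ→B adds B → {B, P, Q}. Minimal: {Q}⁺ = {Q}; {P}⁺ = {P} — none reach the full schema.
Any other superkey contains one of these as a subset, so there are no further candidate keys.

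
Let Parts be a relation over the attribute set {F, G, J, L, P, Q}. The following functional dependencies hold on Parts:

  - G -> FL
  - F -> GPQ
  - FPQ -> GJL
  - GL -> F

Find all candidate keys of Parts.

{F}, {G}

{F}⁺: F→GPQ adds G, P, Q; FPQ→GJL adds J, L → {F, G, J, L, P, Q}.
{G}⁺: G→FL adds F, L; F→GPQ adds P, Q; FPQ→GJL adds J → {F, G, J, L, P, Q}.
Any other superkey contains one of these as a subset, so there are no further candidate keys.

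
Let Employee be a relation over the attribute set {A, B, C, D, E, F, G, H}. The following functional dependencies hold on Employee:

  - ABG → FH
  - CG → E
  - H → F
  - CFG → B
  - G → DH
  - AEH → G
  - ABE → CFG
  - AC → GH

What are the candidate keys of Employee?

(A, C); (A, B, E)

Attribute A never appears on the right-hand side of any dependency, so A must belong to every candidate key.
{A}⁺ = {A}, which is not all of the schema, so we must add further attributes.
{A, C}⁺: AC→GH adds G, H; CG→E adds E; H→F adds F; CFG→B adds B; G→DH adds D → {A, B, C, D, E, F, G, H}. Minimal: {C}⁺ = {C}; {A}⁺ = {A} — none reach the full schema.
{A, B, E}⁺: ABE→CFG adds C, F, G; AC→GH adds H; G→DH adds D → {A, B, C, D, E, F, G, H}. Minimal: {B, E}⁺ = {B, E}; {A, E}⁺ = {A, E}; {A, B}⁺ = {A, B} — none reach the full schema.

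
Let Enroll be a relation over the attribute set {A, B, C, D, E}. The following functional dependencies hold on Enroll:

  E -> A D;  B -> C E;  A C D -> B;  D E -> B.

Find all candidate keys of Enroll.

{B}⁺: B→CE adds C, E; E→AD adds A, D → {A, B, C, D, E}.
{E}⁺: E→AD adds A, D; DE→B adds B; B→CE adds C → {A, B, C, D, E}.
{A, C, D}⁺: ACD→B adds B; B→CE adds E → {A, B, C, D, E}.

{B}, {E}, {A, C, D}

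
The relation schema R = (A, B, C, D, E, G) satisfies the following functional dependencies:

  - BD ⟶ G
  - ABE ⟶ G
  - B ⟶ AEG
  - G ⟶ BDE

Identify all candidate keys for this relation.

{B, C}; {C, G}

Attribute C never appears on the right-hand side of any dependency, so C must belong to every candidate key.
{C}⁺ = {C}, which is not all of the schema, so we must add further attributes.
{B, C}⁺: B→AEG adds A, E, G; G→BDE adds D → {A, B, C, D, E, G}.
{C, G}⁺: G→BDE adds B, D, E; B→AEG adds A → {A, B, C, D, E, G}.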